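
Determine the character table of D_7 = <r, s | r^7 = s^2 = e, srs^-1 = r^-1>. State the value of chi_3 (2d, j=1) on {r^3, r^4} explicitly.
Conjugacy classes: {e} of size 1, {r^1, r^6} of size 2, {r^2, r^5} of size 2, {r^3, r^4} of size 2, {s, sr, ..., sr^6} of size 7.
Character table:
  irrep \ class              {e} (size 1)  {r^1, r^6} (size 2)  {r^2, r^5} (size 2)  {r^3, r^4} (size 2)  {s, sr, ..., sr^6} (size 7)
  chi_1 (triv)               1             1                    1                    1                    1                          
  chi_2 (sign: r->1, s->-1)  1             1                    1                    1                    -1                         
  chi_3 (2d, j=1)            2             2*cos(2*pi/7)        -2*cos(3*pi/7)       -2*cos(pi/7)         0                          
  chi_4 (2d, j=2)            2             -2*cos(3*pi/7)       -2*cos(pi/7)         2*cos(2*pi/7)        0                          
  chi_5 (2d, j=3)            2             -2*cos(pi/7)         2*cos(2*pi/7)        -2*cos(3*pi/7)       0                          

Spot check: chi_3 (2d, j=1) on {r^3, r^4} = -2*cos(pi/7).

D_7 has order 2*7 = 14 with 5 conjugacy classes, hence 5 irreducibles. Sum of squared dims 1 + 1 + 4 + 4 + 4 = 14 = |G|. Linear characters come from the abelianisation; the 2-dimensional irreps have character r^k -> 2*cos(2*pi*j*k/7), reflections -> 0.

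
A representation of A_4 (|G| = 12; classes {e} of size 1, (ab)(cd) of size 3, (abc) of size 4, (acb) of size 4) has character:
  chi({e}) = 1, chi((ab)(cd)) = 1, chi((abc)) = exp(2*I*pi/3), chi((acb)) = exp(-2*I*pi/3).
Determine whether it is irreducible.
Irreducible: <chi, chi> = 1.

Working: <chi, chi> = (1/|G|) sum_C |C| * |chi(C)|^2 = (1/12)[1*|1|^2 + 3*|1|^2 + 4*|exp(2*I*pi/3)|^2 + 4*|exp(-2*I*pi/3)|^2]
  = (1/12)[(1) + (3) + (4) + (4)] = 12/12 = 1.
(Exp terms are combined using exp(i*s)*conj(exp(i*t)) = exp(i*(s-t)), and sums of them are collapsed using the identity that for every m > 1 the m distinct m-th roots of unity sum to 0, e.g. 1 + exp(2*I*pi/3) + exp(-2*I*pi/3) = 0.)
A character is irreducible iff <chi, chi> = 1, so this representation is irreducible.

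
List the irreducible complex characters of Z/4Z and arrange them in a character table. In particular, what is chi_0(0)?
Character table of Z/4Z (irreps indexed chi_0,...,chi_3 with chi_k(m) = zeta_4^(k*m), zeta_4 = exp(2*pi*i/4)):
  irrep \ class  {0} (size 1)  {1} (size 1)  {2} (size 1)  {3} (size 1)
  chi_0          1             1             1             1           
  chi_1          1             I             -1            -I          
  chi_2          1             -1            1             -1          
  chi_3          1             -I            -1            I           

Spot check: chi_0(0) = zeta_4^(0*0) = zeta_4^0 = 1.

Derivation: Z/4Z is abelian, so all 4 irreducible complex representations are 1-dimensional. They are given by chi_k(m) = zeta_4^(k*m) for k = 0,...,3. Row orthogonality: sum_m chi_k(m) conj(chi_l(m)) = 4 * [k = l].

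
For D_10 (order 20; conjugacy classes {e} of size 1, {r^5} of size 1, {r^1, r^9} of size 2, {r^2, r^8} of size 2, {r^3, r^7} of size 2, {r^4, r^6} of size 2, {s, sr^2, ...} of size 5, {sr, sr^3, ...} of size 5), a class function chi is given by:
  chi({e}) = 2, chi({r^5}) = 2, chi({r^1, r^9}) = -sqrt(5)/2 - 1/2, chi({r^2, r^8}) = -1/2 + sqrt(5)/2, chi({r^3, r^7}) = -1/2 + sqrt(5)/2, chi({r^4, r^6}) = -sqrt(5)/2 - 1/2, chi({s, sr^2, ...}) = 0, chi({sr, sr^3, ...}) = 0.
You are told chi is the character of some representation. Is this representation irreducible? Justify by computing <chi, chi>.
Irreducible: <chi, chi> = 1.

Details: <chi, chi> = (1/|G|) sum_C |C| * |chi(C)|^2 = (1/20)[1*|2|^2 + 1*|2|^2 + 2*|-sqrt(5)/2 - 1/2|^2 + 2*|-1/2 + sqrt(5)/2|^2 + 2*|-1/2 + sqrt(5)/2|^2 + 2*|-sqrt(5)/2 - 1/2|^2 + 5*|0|^2 + 5*|0|^2]
  = (1/20)[(4) + (4) + (sqrt(5) + 3) + (3 - sqrt(5)) + (3 - sqrt(5)) + (sqrt(5) + 3) + (0) + (0)] = 20/20 = 1.
A character is irreducible iff <chi, chi> = 1, so this representation is irreducible.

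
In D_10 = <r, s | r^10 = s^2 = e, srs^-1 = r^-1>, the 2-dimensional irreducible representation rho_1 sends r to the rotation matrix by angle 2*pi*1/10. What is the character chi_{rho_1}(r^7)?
chi_{rho_1}(r^7) = 2*cos(2*pi*1*7/10) = 1/2 - sqrt(5)/2

rho_1(r^7) is rotation by angle 2*pi*1*7/10, whose trace is 2*cos(2*pi*1*7/10) = 1/2 - sqrt(5)/2.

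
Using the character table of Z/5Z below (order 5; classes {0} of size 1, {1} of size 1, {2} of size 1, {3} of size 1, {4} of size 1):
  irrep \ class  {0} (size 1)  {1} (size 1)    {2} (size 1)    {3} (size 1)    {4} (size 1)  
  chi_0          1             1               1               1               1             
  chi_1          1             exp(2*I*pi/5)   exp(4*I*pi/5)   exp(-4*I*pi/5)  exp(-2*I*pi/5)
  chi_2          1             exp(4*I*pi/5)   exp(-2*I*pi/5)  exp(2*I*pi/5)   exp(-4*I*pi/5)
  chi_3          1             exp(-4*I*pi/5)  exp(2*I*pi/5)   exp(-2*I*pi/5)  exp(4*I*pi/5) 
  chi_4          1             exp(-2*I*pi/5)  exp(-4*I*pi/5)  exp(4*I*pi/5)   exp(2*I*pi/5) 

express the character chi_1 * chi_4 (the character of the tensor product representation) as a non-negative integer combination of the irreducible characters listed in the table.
chi_1 tensor chi_4 = chi_0 (all other irreducibles have multiplicity 0).

Why: The character of a tensor product is the pointwise product (chi_1 * chi_4)(C) = chi_1(C) * chi_4(C):
  {0}: (1)*(1), {1}: (exp(2*I*pi/5))*(exp(-2*I*pi/5)), {2}: (exp(4*I*pi/5))*(exp(-4*I*pi/5)), {3}: (exp(-4*I*pi/5))*(exp(4*I*pi/5)), {4}: (exp(-2*I*pi/5))*(exp(2*I*pi/5))
so (chi_1 * chi_4) takes values
  {0} -> 1, {1} -> 1, {2} -> 1, {3} -> 1, {4} -> 1.
Now take the inner product of this character with each irreducible chi from the table, <chi_1*chi_4, chi> = (1/5) sum_C |C| (chi_1*chi_4)(C) conj(chi(C)):
  <chi_1*chi_4, chi_0> = (1/5)[1*(1)*conj(1) + 1*(1)*conj(1) + 1*(1)*conj(1) + 1*(1)*conj(1) + 1*(1)*conj(1)]
      = (1/5)[(1) + (1) + (1) + (1) + (1)] = 5/5 = 1
  <chi_1*chi_4, chi_1> = (1/5)[1*(1)*conj(1) + 1*(1)*conj(exp(2*I*pi/5)) + 1*(1)*conj(exp(4*I*pi/5)) + 1*(1)*conj(exp(-4*I*pi/5)) + 1*(1)*conj(exp(-2*I*pi/5))]
      = (1/5)[(1) + (exp(-2*I*pi/5)) + (exp(-4*I*pi/5)) + (exp(4*I*pi/5)) + (exp(2*I*pi/5))] = 0/5 = 0
  <chi_1*chi_4, chi_2> = (1/5)[1*(1)*conj(1) + 1*(1)*conj(exp(4*I*pi/5)) + 1*(1)*conj(exp(-2*I*pi/5)) + 1*(1)*conj(exp(2*I*pi/5)) + 1*(1)*conj(exp(-4*I*pi/5))]
      = (1/5)[(1) + (exp(-4*I*pi/5)) + (exp(2*I*pi/5)) + (exp(-2*I*pi/5)) + (exp(4*I*pi/5))] = 0/5 = 0
  <chi_1*chi_4, chi_3> = (1/5)[1*(1)*conj(1) + 1*(1)*conj(exp(-4*I*pi/5)) + 1*(1)*conj(exp(2*I*pi/5)) + 1*(1)*conj(exp(-2*I*pi/5)) + 1*(1)*conj(exp(4*I*pi/5))]
      = (1/5)[(1) + (exp(4*I*pi/5)) + (exp(-2*I*pi/5)) + (exp(2*I*pi/5)) + (exp(-4*I*pi/5))] = 0/5 = 0
  <chi_1*chi_4, chi_4> = (1/5)[1*(1)*conj(1) + 1*(1)*conj(exp(-2*I*pi/5)) + 1*(1)*conj(exp(-4*I*pi/5)) + 1*(1)*conj(exp(4*I*pi/5)) + 1*(1)*conj(exp(2*I*pi/5))]
      = (1/5)[(1) + (exp(2*I*pi/5)) + (exp(4*I*pi/5)) + (exp(-4*I*pi/5)) + (exp(-2*I*pi/5))] = 0/5 = 0
(Exp terms are combined using exp(i*s)*conj(exp(i*t)) = exp(i*(s-t)), and sums of them are collapsed using the identity that for every m > 1 the m distinct m-th roots of unity sum to 0, e.g. 1 + exp(2*I*pi/3) + exp(-2*I*pi/3) = 0.)
Hence the multiplicities are chi_0: 1. Dimension check: dim(chi_1)*dim(chi_4) = 1*1 = 1 and sum (mult * dim) = 1*1 = 1.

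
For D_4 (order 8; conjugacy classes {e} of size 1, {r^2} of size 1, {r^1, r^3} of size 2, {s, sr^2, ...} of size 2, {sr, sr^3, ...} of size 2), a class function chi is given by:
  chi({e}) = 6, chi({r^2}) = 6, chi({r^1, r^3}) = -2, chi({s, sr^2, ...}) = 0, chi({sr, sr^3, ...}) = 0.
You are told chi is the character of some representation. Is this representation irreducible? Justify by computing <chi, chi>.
Not irreducible (reducible): <chi, chi> = 10 > 1.

Explanation: <chi, chi> = (1/|G|) sum_C |C| * |chi(C)|^2 = (1/8)[1*|6|^2 + 1*|6|^2 + 2*|-2|^2 + 2*|0|^2 + 2*|0|^2]
  = (1/8)[(36) + (36) + (8) + (0) + (0)] = 80/8 = 10.
A character is irreducible iff <chi, chi> = 1, so this representation is reducible.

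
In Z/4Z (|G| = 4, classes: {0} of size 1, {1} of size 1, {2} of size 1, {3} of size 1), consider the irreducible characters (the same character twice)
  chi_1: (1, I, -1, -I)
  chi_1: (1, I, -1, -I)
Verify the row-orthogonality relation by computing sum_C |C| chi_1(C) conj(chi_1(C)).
Sum = 4 = |G| = 4; so <chi_1, chi_1> = 1 (norm-1 confirms irreducibility).

Derivation: Compute term by term over conjugacy classes (|C| * chi_1(C) * conj(chi_1(C))):
  1*(1)*conj(1) + 1*(I)*conj(I) + 1*(-1)*conj(-1) + 1*(-I)*conj(-I)
  = (1) + (1) + (1) + (1)
  = 4.
(Exp terms are combined using exp(i*s)*conj(exp(i*t)) = exp(i*(s-t)), and sums of them are collapsed using the identity that for every m > 1 the m distinct m-th roots of unity sum to 0, e.g. 1 + exp(2*I*pi/3) + exp(-2*I*pi/3) = 0.)
Dividing by |G| = 4 gives 4/4 = 1, matching the row-orthogonality relation <chi_1, chi_1> = [chi_1 = chi_1].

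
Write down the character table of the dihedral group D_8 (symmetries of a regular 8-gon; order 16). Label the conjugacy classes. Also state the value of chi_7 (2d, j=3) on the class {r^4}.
Conjugacy classes: {e} of size 1, {r^4} of size 1, {r^1, r^7} of size 2, {r^2, r^6} of size 2, {r^3, r^5} of size 2, {s, sr^2, ...} of size 4, {sr, sr^3, ...} of size 4.
Character table:
  irrep \ class              {e} (size 1)  {r^4} (size 1)  {r^1, r^7} (size 2)  {r^2, r^6} (size 2)  {r^3, r^5} (size 2)  {s, sr^2, ...} (size 4)  {sr, sr^3, ...} (size 4)
  chi_1 (triv)               1             1               1                    1                    1                    1                        1                       
  chi_2 (sign: r->1, s->-1)  1             1               1                    1                    1                    -1                       -1                      
  chi_3 (r->-1, s->1)        1             1               -1                   1                    -1                   1                        -1                      
  chi_4 (r->-1, s->-1)       1             1               -1                   1                    -1                   -1                       1                       
  chi_5 (2d, j=1)            2             -2              sqrt(2)              0                    -sqrt(2)             0                        0                       
  chi_6 (2d, j=2)            2             2               0                    -2                   0                    0                        0                       
  chi_7 (2d, j=3)            2             -2              -sqrt(2)             0                    sqrt(2)              0                        0                       

Spot check: chi_7 (2d, j=3) on {r^4} = -2.

Explanation: D_8 has order 2*8 = 16 with 7 conjugacy classes, hence 7 irreducibles. Sum of squared dims 1 + 1 + 1 + 1 + 4 + 4 + 4 = 16 = |G|. Linear characters come from the abelianisation; the 2-dimensional irreps have character r^k -> 2*cos(2*pi*j*k/8), reflections -> 0.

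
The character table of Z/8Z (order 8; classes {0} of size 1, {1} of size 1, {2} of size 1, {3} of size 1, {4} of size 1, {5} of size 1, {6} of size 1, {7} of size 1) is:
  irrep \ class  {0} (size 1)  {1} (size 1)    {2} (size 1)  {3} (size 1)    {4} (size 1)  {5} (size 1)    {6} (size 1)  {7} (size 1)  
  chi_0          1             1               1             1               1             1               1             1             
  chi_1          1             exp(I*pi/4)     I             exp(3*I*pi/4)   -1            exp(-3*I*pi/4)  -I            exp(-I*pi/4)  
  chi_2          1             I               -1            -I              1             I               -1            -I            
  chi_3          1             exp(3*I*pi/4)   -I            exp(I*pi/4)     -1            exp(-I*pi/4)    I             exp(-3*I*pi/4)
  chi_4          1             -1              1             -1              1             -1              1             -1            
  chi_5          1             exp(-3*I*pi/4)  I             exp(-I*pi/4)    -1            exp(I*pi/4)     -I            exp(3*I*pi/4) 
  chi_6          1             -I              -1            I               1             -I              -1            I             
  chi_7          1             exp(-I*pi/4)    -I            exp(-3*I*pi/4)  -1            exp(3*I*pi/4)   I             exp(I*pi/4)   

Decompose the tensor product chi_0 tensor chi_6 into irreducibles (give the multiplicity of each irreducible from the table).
chi_0 tensor chi_6 = chi_6 (all other irreducibles have multiplicity 0).

Details: The character of a tensor product is the pointwise product (chi_0 * chi_6)(C) = chi_0(C) * chi_6(C):
  {0}: (1)*(1), {1}: (1)*(-I), {2}: (1)*(-1), {3}: (1)*(I), {4}: (1)*(1), {5}: (1)*(-I), {6}: (1)*(-1), {7}: (1)*(I)
so (chi_0 * chi_6) takes values
  {0} -> 1, {1} -> -I, {2} -> -1, {3} -> I, {4} -> 1, {5} -> -I, {6} -> -1, {7} -> I.
Now take the inner product of this character with each irreducible chi from the table, <chi_0*chi_6, chi> = (1/8) sum_C |C| (chi_0*chi_6)(C) conj(chi(C)):
  <chi_0*chi_6, chi_0> = (1/8)[1*(1)*conj(1) + 1*(-I)*conj(1) + 1*(-1)*conj(1) + 1*(I)*conj(1) + 1*(1)*conj(1) + 1*(-I)*conj(1) + 1*(-1)*conj(1) + 1*(I)*conj(1)]
      = (1/8)[(1) + (-I) + (-1) + (I) + (1) + (-I) + (-1) + (I)] = 0/8 = 0
  <chi_0*chi_6, chi_1> = (1/8)[1*(1)*conj(1) + 1*(-I)*conj(exp(I*pi/4)) + 1*(-1)*conj(I) + 1*(I)*conj(exp(3*I*pi/4)) + 1*(1)*conj(-1) + 1*(-I)*conj(exp(-3*I*pi/4)) + 1*(-1)*conj(-I) + 1*(I)*conj(exp(-I*pi/4))]
      = (1/8)[(1) + (-exp(I*pi/4)) + (I) + (exp(-I*pi/4)) + (-1) + (-exp(-3*I*pi/4)) + (-I) + (exp(3*I*pi/4))] = 0/8 = 0
  <chi_0*chi_6, chi_2> = (1/8)[1*(1)*conj(1) + 1*(-I)*conj(I) + 1*(-1)*conj(-1) + 1*(I)*conj(-I) + 1*(1)*conj(1) + 1*(-I)*conj(I) + 1*(-1)*conj(-1) + 1*(I)*conj(-I)]
      = (1/8)[(1) + (-1) + (1) + (-1) + (1) + (-1) + (1) + (-1)] = 0/8 = 0
  <chi_0*chi_6, chi_3> = (1/8)[1*(1)*conj(1) + 1*(-I)*conj(exp(3*I*pi/4)) + 1*(-1)*conj(-I) + 1*(I)*conj(exp(I*pi/4)) + 1*(1)*conj(-1) + 1*(-I)*conj(exp(-I*pi/4)) + 1*(-1)*conj(I) + 1*(I)*conj(exp(-3*I*pi/4))]
      = (1/8)[(1) + (-exp(-I*pi/4)) + (-I) + (exp(I*pi/4)) + (-1) + (-exp(3*I*pi/4)) + (I) + (exp(-3*I*pi/4))] = 0/8 = 0
  <chi_0*chi_6, chi_4> = (1/8)[1*(1)*conj(1) + 1*(-I)*conj(-1) + 1*(-1)*conj(1) + 1*(I)*conj(-1) + 1*(1)*conj(1) + 1*(-I)*conj(-1) + 1*(-1)*conj(1) + 1*(I)*conj(-1)]
      = (1/8)[(1) + (I) + (-1) + (-I) + (1) + (I) + (-1) + (-I)] = 0/8 = 0
  <chi_0*chi_6, chi_5> = (1/8)[1*(1)*conj(1) + 1*(-I)*conj(exp(-3*I*pi/4)) + 1*(-1)*conj(I) + 1*(I)*conj(exp(-I*pi/4)) + 1*(1)*conj(-1) + 1*(-I)*conj(exp(I*pi/4)) + 1*(-1)*conj(-I) + 1*(I)*conj(exp(3*I*pi/4))]
      = (1/8)[(1) + (-exp(-3*I*pi/4)) + (I) + (exp(3*I*pi/4)) + (-1) + (-exp(I*pi/4)) + (-I) + (exp(-I*pi/4))] = 0/8 = 0
  <chi_0*chi_6, chi_6> = (1/8)[1*(1)*conj(1) + 1*(-I)*conj(-I) + 1*(-1)*conj(-1) + 1*(I)*conj(I) + 1*(1)*conj(1) + 1*(-I)*conj(-I) + 1*(-1)*conj(-1) + 1*(I)*conj(I)]
      = (1/8)[(1) + (1) + (1) + (1) + (1) + (1) + (1) + (1)] = 8/8 = 1
  <chi_0*chi_6, chi_7> = (1/8)[1*(1)*conj(1) + 1*(-I)*conj(exp(-I*pi/4)) + 1*(-1)*conj(-I) + 1*(I)*conj(exp(-3*I*pi/4)) + 1*(1)*conj(-1) + 1*(-I)*conj(exp(3*I*pi/4)) + 1*(-1)*conj(I) + 1*(I)*conj(exp(I*pi/4))]
      = (1/8)[(1) + (-exp(3*I*pi/4)) + (-I) + (exp(-3*I*pi/4)) + (-1) + (-exp(-I*pi/4)) + (I) + (exp(I*pi/4))] = 0/8 = 0
(Exp terms are combined using exp(i*s)*conj(exp(i*t)) = exp(i*(s-t)), and sums of them are collapsed using the identity that for every m > 1 the m distinct m-th roots of unity sum to 0, e.g. 1 + exp(2*I*pi/3) + exp(-2*I*pi/3) = 0.)
Hence the multiplicities are chi_6: 1. Dimension check: dim(chi_0)*dim(chi_6) = 1*1 = 1 and sum (mult * dim) = 1*1 = 1.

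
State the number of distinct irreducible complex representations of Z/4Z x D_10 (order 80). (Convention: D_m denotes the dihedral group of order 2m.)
32

Solution. The number of irreducible complex representations of a finite group equals its number of conjugacy classes. For a direct product, #classes(G x H) = #classes(G) * #classes(H). Z/4Z has 4 classes (abelian), D_10 has 8 classes, so 4 * 8 = 32, so Z/4Z x D_10 (order 80) has exactly 32 irreducible complex representations.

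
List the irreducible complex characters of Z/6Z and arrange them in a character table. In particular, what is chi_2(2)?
Character table of Z/6Z (irreps indexed chi_0,...,chi_5 with chi_k(m) = zeta_6^(k*m), zeta_6 = exp(2*pi*i/6)):
  irrep \ class  {0} (size 1)  {1} (size 1)    {2} (size 1)    {3} (size 1)  {4} (size 1)    {5} (size 1)  
  chi_0          1             1               1               1             1               1             
  chi_1          1             exp(I*pi/3)     exp(2*I*pi/3)   -1            exp(-2*I*pi/3)  exp(-I*pi/3)  
  chi_2          1             exp(2*I*pi/3)   exp(-2*I*pi/3)  1             exp(2*I*pi/3)   exp(-2*I*pi/3)
  chi_3          1             -1              1               -1            1               -1            
  chi_4          1             exp(-2*I*pi/3)  exp(2*I*pi/3)   1             exp(-2*I*pi/3)  exp(2*I*pi/3) 
  chi_5          1             exp(-I*pi/3)    exp(-2*I*pi/3)  -1            exp(2*I*pi/3)   exp(I*pi/3)   

Spot check: chi_2(2) = zeta_6^(2*2) = zeta_6^4 = exp(-2*I*pi/3).

Solution. Z/6Z is abelian, so all 6 irreducible complex representations are 1-dimensional. They are given by chi_k(m) = zeta_6^(k*m) for k = 0,...,5. Row orthogonality: sum_m chi_k(m) conj(chi_l(m)) = 6 * [k = l].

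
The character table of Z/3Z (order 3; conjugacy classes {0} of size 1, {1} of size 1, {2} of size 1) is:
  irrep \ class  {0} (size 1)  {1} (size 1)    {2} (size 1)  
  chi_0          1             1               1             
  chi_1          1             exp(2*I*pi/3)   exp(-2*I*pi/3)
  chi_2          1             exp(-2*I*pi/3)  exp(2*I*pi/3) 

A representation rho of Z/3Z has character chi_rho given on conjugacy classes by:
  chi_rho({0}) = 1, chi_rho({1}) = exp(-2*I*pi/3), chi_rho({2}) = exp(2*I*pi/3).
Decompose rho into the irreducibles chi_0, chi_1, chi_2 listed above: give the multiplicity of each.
Multiplicities: chi_0: 0, chi_1: 0, chi_2: 1.

Proof sketch: Use <chi_rho, chi> = (1/|G|) sum_C |C| * chi_rho(C) * conj(chi(C)) with |G| = 3 for each irreducible chi in the table:
  <chi_rho, chi_0> = (1/3)[1*(1)*conj(1) + 1*(exp(-2*I*pi/3))*conj(1) + 1*(exp(2*I*pi/3))*conj(1)]
      = (1/3)[(1) + (exp(-2*I*pi/3)) + (exp(2*I*pi/3))] = 0/3 = 0
  <chi_rho, chi_1> = (1/3)[1*(1)*conj(1) + 1*(exp(-2*I*pi/3))*conj(exp(2*I*pi/3)) + 1*(exp(2*I*pi/3))*conj(exp(-2*I*pi/3))]
      = (1/3)[(1) + (exp(2*I*pi/3)) + (exp(-2*I*pi/3))] = 0/3 = 0
  <chi_rho, chi_2> = (1/3)[1*(1)*conj(1) + 1*(exp(-2*I*pi/3))*conj(exp(-2*I*pi/3)) + 1*(exp(2*I*pi/3))*conj(exp(2*I*pi/3))]
      = (1/3)[(1) + (1) + (1)] = 3/3 = 1
(Exp terms are combined using exp(i*s)*conj(exp(i*t)) = exp(i*(s-t)), and sums of them are collapsed using the identity that for every m > 1 the m distinct m-th roots of unity sum to 0, e.g. 1 + exp(2*I*pi/3) + exp(-2*I*pi/3) = 0.)
Dimension check: dim(rho) = sum (mult * dim) = 0*1 + 0*1 + 1*1 = 1 = chi_rho(e) = 1.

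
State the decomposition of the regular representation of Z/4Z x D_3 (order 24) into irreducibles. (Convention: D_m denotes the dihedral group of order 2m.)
Each irreducible V_i of dimension d_i appears with multiplicity d_i, i.e. rho_reg = (direct sum over all irreducibles V_i) d_i V_i. The irreducible dimensions for Z/4Z x D_3 are 1, 1, 1, 1, 1, 1, 1, 1, 2, 2, 2, 2: 8 irreducibles of dimension 1, each with multiplicity 1; 4 irreducibles of dimension 2, each with multiplicity 2. Total dimension 8*1*1 + 4*2*2 = 24 = |G|.

Working: General theorem: in the regular representation of a finite group G, each irreducible appears with multiplicity equal to its dimension. Check: dim(rho_reg) = sum d_i^2 = 1 + 1 + 1 + 1 + 1 + 1 + 1 + 1 + 4 + 4 + 4 + 4 = 24 = |G|.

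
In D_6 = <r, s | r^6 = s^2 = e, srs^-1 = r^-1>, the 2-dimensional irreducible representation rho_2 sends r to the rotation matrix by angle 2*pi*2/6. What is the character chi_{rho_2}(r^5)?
chi_{rho_2}(r^5) = 2*cos(2*pi*2*5/6) = -1

Explanation: rho_2(r^5) is rotation by angle 2*pi*2*5/6, whose trace is 2*cos(2*pi*2*5/6) = -1.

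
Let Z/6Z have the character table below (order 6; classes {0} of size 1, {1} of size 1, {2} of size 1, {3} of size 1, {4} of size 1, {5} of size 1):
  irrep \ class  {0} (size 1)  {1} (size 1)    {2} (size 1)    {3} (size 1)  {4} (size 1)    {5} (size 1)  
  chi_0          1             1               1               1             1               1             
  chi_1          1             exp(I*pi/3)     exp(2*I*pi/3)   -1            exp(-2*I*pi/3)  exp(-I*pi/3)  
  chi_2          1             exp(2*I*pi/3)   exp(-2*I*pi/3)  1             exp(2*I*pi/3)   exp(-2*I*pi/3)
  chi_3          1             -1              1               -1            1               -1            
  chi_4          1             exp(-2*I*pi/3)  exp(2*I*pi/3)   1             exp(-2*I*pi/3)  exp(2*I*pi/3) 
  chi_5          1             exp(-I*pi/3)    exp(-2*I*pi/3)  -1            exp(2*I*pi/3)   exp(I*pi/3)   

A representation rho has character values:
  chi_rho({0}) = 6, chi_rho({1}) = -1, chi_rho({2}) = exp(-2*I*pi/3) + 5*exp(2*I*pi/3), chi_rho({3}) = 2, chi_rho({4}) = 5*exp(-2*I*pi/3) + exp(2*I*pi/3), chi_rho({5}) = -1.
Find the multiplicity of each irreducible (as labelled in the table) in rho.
Multiplicities: chi_0: 0, chi_1: 2, chi_2: 1, chi_3: 0, chi_4: 3, chi_5: 0.

Reasoning: Use <chi_rho, chi> = (1/|G|) sum_C |C| * chi_rho(C) * conj(chi(C)) with |G| = 6 for each irreducible chi in the table:
  <chi_rho, chi_0> = (1/6)[1*(6)*conj(1) + 1*(-1)*conj(1) + 1*(exp(-2*I*pi/3) + 5*exp(2*I*pi/3))*conj(1) + 1*(2)*conj(1) + 1*(5*exp(-2*I*pi/3) + exp(2*I*pi/3))*conj(1) + 1*(-1)*conj(1)]
      = (1/6)[(6) + (-1) + (exp(-2*I*pi/3) + 5*exp(2*I*pi/3)) + (2) + (5*exp(-2*I*pi/3) + exp(2*I*pi/3)) + (-1)] = 0/6 = 0
  <chi_rho, chi_1> = (1/6)[1*(6)*conj(1) + 1*(-1)*conj(exp(I*pi/3)) + 1*(exp(-2*I*pi/3) + 5*exp(2*I*pi/3))*conj(exp(2*I*pi/3)) + 1*(2)*conj(-1) + 1*(5*exp(-2*I*pi/3) + exp(2*I*pi/3))*conj(exp(-2*I*pi/3)) + 1*(-1)*conj(exp(-I*pi/3))]
      = (1/6)[(6) + (-1 + exp(I*pi/3)) + (5 + exp(2*I*pi/3)) + (-2) + (5 + exp(-2*I*pi/3)) + (-1 + exp(-I*pi/3))] = 12/6 = 2
  <chi_rho, chi_2> = (1/6)[1*(6)*conj(1) + 1*(-1)*conj(exp(2*I*pi/3)) + 1*(exp(-2*I*pi/3) + 5*exp(2*I*pi/3))*conj(exp(-2*I*pi/3)) + 1*(2)*conj(1) + 1*(5*exp(-2*I*pi/3) + exp(2*I*pi/3))*conj(exp(2*I*pi/3)) + 1*(-1)*conj(exp(-2*I*pi/3))]
      = (1/6)[(6) + (1 + 2*exp(-I*pi/3) + 3*exp(2*I*pi/3)) + (1 + 5*exp(-2*I*pi/3)) + (2) + (1 + 5*exp(2*I*pi/3)) + (1 + 3*exp(-2*I*pi/3) + 2*exp(I*pi/3))] = 6/6 = 1
  <chi_rho, chi_3> = (1/6)[1*(6)*conj(1) + 1*(-1)*conj(-1) + 1*(exp(-2*I*pi/3) + 5*exp(2*I*pi/3))*conj(1) + 1*(2)*conj(-1) + 1*(5*exp(-2*I*pi/3) + exp(2*I*pi/3))*conj(1) + 1*(-1)*conj(-1)]
      = (1/6)[(6) + (1) + (exp(-2*I*pi/3) + 5*exp(2*I*pi/3)) + (-2) + (5*exp(-2*I*pi/3) + exp(2*I*pi/3)) + (1)] = 0/6 = 0
  <chi_rho, chi_4> = (1/6)[1*(6)*conj(1) + 1*(-1)*conj(exp(-2*I*pi/3)) + 1*(exp(-2*I*pi/3) + 5*exp(2*I*pi/3))*conj(exp(2*I*pi/3)) + 1*(2)*conj(1) + 1*(5*exp(-2*I*pi/3) + exp(2*I*pi/3))*conj(exp(-2*I*pi/3)) + 1*(-1)*conj(exp(2*I*pi/3))]
      = (1/6)[(6) + (1 + exp(-2*I*pi/3)) + (5 + exp(2*I*pi/3)) + (2) + (5 + exp(-2*I*pi/3)) + (1 + exp(2*I*pi/3))] = 18/6 = 3
  <chi_rho, chi_5> = (1/6)[1*(6)*conj(1) + 1*(-1)*conj(exp(-I*pi/3)) + 1*(exp(-2*I*pi/3) + 5*exp(2*I*pi/3))*conj(exp(-2*I*pi/3)) + 1*(2)*conj(-1) + 1*(5*exp(-2*I*pi/3) + exp(2*I*pi/3))*conj(exp(2*I*pi/3)) + 1*(-1)*conj(exp(I*pi/3))]
      = (1/6)[(6) + (-1 + 3*exp(-I*pi/3) + 2*exp(2*I*pi/3)) + (1 + 5*exp(-2*I*pi/3)) + (-2) + (1 + 5*exp(2*I*pi/3)) + (-1 + 2*exp(-2*I*pi/3) + 3*exp(I*pi/3))] = 0/6 = 0
(Exp terms are combined using exp(i*s)*conj(exp(i*t)) = exp(i*(s-t)), and sums of them are collapsed using the identity that for every m > 1 the m distinct m-th roots of unity sum to 0, e.g. 1 + exp(2*I*pi/3) + exp(-2*I*pi/3) = 0.)
Dimension check: dim(rho) = sum (mult * dim) = 0*1 + 2*1 + 1*1 + 0*1 + 3*1 + 0*1 = 6 = chi_rho(e) = 6.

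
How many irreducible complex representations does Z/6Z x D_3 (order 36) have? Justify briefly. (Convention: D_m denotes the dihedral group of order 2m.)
18

Argument: The number of irreducible complex representations of a finite group equals its number of conjugacy classes. For a direct product, #classes(G x H) = #classes(G) * #classes(H). Z/6Z has 6 classes (abelian), D_3 has 3 classes, so 6 * 3 = 18, so Z/6Z x D_3 (order 36) has exactly 18 irreducible complex representations.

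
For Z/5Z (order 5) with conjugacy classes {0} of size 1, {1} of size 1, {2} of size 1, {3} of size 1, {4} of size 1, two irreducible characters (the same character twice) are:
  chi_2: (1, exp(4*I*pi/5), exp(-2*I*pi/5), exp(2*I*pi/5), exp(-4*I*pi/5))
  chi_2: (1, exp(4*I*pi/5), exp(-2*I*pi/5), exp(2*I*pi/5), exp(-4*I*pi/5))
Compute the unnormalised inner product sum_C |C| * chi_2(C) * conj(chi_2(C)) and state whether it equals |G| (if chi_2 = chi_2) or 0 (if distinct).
Sum = 5 = |G| = 5; so <chi_2, chi_2> = 1 (norm-1 confirms irreducibility).

Proof sketch: Compute term by term over conjugacy classes (|C| * chi_2(C) * conj(chi_2(C))):
  1*(1)*conj(1) + 1*(exp(4*I*pi/5))*conj(exp(4*I*pi/5)) + 1*(exp(-2*I*pi/5))*conj(exp(-2*I*pi/5)) + 1*(exp(2*I*pi/5))*conj(exp(2*I*pi/5)) + 1*(exp(-4*I*pi/5))*conj(exp(-4*I*pi/5))
  = (1) + (1) + (1) + (1) + (1)
  = 5.
(Exp terms are combined using exp(i*s)*conj(exp(i*t)) = exp(i*(s-t)), and sums of them are collapsed using the identity that for every m > 1 the m distinct m-th roots of unity sum to 0, e.g. 1 + exp(2*I*pi/3) + exp(-2*I*pi/3) = 0.)
Dividing by |G| = 5 gives 5/5 = 1, matching the row-orthogonality relation <chi_2, chi_2> = [chi_2 = chi_2].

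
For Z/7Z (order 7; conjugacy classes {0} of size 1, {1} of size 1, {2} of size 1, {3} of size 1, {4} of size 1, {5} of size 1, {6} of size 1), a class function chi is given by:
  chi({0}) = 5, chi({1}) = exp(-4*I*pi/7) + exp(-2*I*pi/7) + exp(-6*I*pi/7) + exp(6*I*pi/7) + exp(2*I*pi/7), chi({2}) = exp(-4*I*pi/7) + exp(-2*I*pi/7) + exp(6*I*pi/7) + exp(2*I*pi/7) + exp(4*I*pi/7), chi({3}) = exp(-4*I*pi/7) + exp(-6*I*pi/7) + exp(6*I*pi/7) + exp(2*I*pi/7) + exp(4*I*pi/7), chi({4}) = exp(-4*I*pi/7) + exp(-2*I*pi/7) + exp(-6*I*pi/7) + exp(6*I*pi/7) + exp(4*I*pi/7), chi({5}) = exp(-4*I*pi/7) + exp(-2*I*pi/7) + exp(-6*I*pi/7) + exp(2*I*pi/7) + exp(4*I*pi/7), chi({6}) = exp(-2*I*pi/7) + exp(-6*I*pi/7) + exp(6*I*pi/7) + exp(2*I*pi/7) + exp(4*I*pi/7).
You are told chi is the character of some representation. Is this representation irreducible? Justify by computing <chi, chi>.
Not irreducible (reducible): <chi, chi> = 5 > 1.

Details: <chi, chi> = (1/|G|) sum_C |C| * |chi(C)|^2 = (1/7)[1*|5|^2 + 1*|exp(-4*I*pi/7) + exp(-2*I*pi/7) + exp(-6*I*pi/7) + exp(6*I*pi/7) + exp(2*I*pi/7)|^2 + 1*|exp(-4*I*pi/7) + exp(-2*I*pi/7) + exp(6*I*pi/7) + exp(2*I*pi/7) + exp(4*I*pi/7)|^2 + 1*|exp(-4*I*pi/7) + exp(-6*I*pi/7) + exp(6*I*pi/7) + exp(2*I*pi/7) + exp(4*I*pi/7)|^2 + 1*|exp(-4*I*pi/7) + exp(-2*I*pi/7) + exp(-6*I*pi/7) + exp(6*I*pi/7) + exp(4*I*pi/7)|^2 + 1*|exp(-4*I*pi/7) + exp(-2*I*pi/7) + exp(-6*I*pi/7) + exp(2*I*pi/7) + exp(4*I*pi/7)|^2 + 1*|exp(-2*I*pi/7) + exp(-6*I*pi/7) + exp(6*I*pi/7) + exp(2*I*pi/7) + exp(4*I*pi/7)|^2]
  = (1/7)[(25) + (5 + 4*exp(-4*I*pi/7) + 3*exp(-2*I*pi/7) + 3*exp(-6*I*pi/7) + 3*exp(6*I*pi/7) + 3*exp(2*I*pi/7) + 4*exp(4*I*pi/7)) + (5 + 3*exp(-4*I*pi/7) + 3*exp(-2*I*pi/7) + 4*exp(-6*I*pi/7) + 4*exp(6*I*pi/7) + 3*exp(2*I*pi/7) + 3*exp(4*I*pi/7)) + (5 + 4*exp(-2*I*pi/7) + 3*exp(-4*I*pi/7) + 3*exp(-6*I*pi/7) + 3*exp(6*I*pi/7) + 3*exp(4*I*pi/7) + 4*exp(2*I*pi/7)) + (5 + 4*exp(-2*I*pi/7) + 3*exp(-4*I*pi/7) + 3*exp(-6*I*pi/7) + 3*exp(6*I*pi/7) + 3*exp(4*I*pi/7) + 4*exp(2*I*pi/7)) + (5 + 3*exp(-4*I*pi/7) + 3*exp(-2*I*pi/7) + 4*exp(-6*I*pi/7) + 4*exp(6*I*pi/7) + 3*exp(2*I*pi/7) + 3*exp(4*I*pi/7)) + (5 + 4*exp(-4*I*pi/7) + 3*exp(-2*I*pi/7) + 3*exp(-6*I*pi/7) + 3*exp(6*I*pi/7) + 3*exp(2*I*pi/7) + 4*exp(4*I*pi/7))] = 35/7 = 5.
(Exp terms are combined using exp(i*s)*conj(exp(i*t)) = exp(i*(s-t)), and sums of them are collapsed using the identity that for every m > 1 the m distinct m-th roots of unity sum to 0, e.g. 1 + exp(2*I*pi/3) + exp(-2*I*pi/3) = 0.)
A character is irreducible iff <chi, chi> = 1, so this representation is reducible.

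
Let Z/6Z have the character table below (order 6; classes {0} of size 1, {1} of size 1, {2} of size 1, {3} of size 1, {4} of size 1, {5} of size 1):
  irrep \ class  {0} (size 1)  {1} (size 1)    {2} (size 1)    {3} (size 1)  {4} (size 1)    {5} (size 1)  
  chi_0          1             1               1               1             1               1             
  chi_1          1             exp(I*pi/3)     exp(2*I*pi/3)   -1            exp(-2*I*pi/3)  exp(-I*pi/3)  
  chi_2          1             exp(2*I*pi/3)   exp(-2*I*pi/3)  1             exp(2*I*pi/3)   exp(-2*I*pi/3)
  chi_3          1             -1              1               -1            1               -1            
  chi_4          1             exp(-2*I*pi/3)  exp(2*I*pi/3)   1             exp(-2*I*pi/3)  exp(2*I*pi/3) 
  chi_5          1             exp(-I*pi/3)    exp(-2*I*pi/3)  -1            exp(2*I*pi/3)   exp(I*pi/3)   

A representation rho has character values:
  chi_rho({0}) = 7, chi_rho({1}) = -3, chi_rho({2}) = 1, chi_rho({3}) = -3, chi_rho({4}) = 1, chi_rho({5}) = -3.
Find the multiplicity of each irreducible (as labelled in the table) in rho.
Multiplicities: chi_0: 0, chi_1: 1, chi_2: 1, chi_3: 3, chi_4: 1, chi_5: 1.

Proof sketch: Use <chi_rho, chi> = (1/|G|) sum_C |C| * chi_rho(C) * conj(chi(C)) with |G| = 6 for each irreducible chi in the table:
  <chi_rho, chi_0> = (1/6)[1*(7)*conj(1) + 1*(-3)*conj(1) + 1*(1)*conj(1) + 1*(-3)*conj(1) + 1*(1)*conj(1) + 1*(-3)*conj(1)]
      = (1/6)[(7) + (-3) + (1) + (-3) + (1) + (-3)] = 0/6 = 0
  <chi_rho, chi_1> = (1/6)[1*(7)*conj(1) + 1*(-3)*conj(exp(I*pi/3)) + 1*(1)*conj(exp(2*I*pi/3)) + 1*(-3)*conj(-1) + 1*(1)*conj(exp(-2*I*pi/3)) + 1*(-3)*conj(exp(-I*pi/3))]
      = (1/6)[(7) + (exp(-2*I*pi/3) + exp(I*pi/3) - 3*exp(-I*pi/3)) + (2 + 3*exp(-2*I*pi/3) + 2*exp(2*I*pi/3)) + (3) + (2 + 2*exp(-2*I*pi/3) + 3*exp(2*I*pi/3)) + (-3*exp(I*pi/3) + exp(-I*pi/3) + exp(2*I*pi/3))] = 6/6 = 1
  <chi_rho, chi_2> = (1/6)[1*(7)*conj(1) + 1*(-3)*conj(exp(2*I*pi/3)) + 1*(1)*conj(exp(-2*I*pi/3)) + 1*(-3)*conj(1) + 1*(1)*conj(exp(2*I*pi/3)) + 1*(-3)*conj(exp(-2*I*pi/3))]
      = (1/6)[(7) + (exp(-I*pi/3) + exp(2*I*pi/3) - 3*exp(-2*I*pi/3)) + (2 + 2*exp(-2*I*pi/3) + 3*exp(2*I*pi/3)) + (-3) + (2 + 3*exp(-2*I*pi/3) + 2*exp(2*I*pi/3)) + (-3*exp(2*I*pi/3) + exp(-2*I*pi/3) + exp(I*pi/3))] = 6/6 = 1
  <chi_rho, chi_3> = (1/6)[1*(7)*conj(1) + 1*(-3)*conj(-1) + 1*(1)*conj(1) + 1*(-3)*conj(-1) + 1*(1)*conj(1) + 1*(-3)*conj(-1)]
      = (1/6)[(7) + (3) + (1) + (3) + (1) + (3)] = 18/6 = 3
  <chi_rho, chi_4> = (1/6)[1*(7)*conj(1) + 1*(-3)*conj(exp(-2*I*pi/3)) + 1*(1)*conj(exp(2*I*pi/3)) + 1*(-3)*conj(1) + 1*(1)*conj(exp(-2*I*pi/3)) + 1*(-3)*conj(exp(2*I*pi/3))]
      = (1/6)[(7) + (-3*exp(2*I*pi/3) + exp(-2*I*pi/3) + exp(I*pi/3)) + (2 + 3*exp(-2*I*pi/3) + 2*exp(2*I*pi/3)) + (-3) + (2 + 2*exp(-2*I*pi/3) + 3*exp(2*I*pi/3)) + (exp(-I*pi/3) + exp(2*I*pi/3) - 3*exp(-2*I*pi/3))] = 6/6 = 1
  <chi_rho, chi_5> = (1/6)[1*(7)*conj(1) + 1*(-3)*conj(exp(-I*pi/3)) + 1*(1)*conj(exp(-2*I*pi/3)) + 1*(-3)*conj(-1) + 1*(1)*conj(exp(2*I*pi/3)) + 1*(-3)*conj(exp(I*pi/3))]
      = (1/6)[(7) + (-3*exp(I*pi/3) + exp(-I*pi/3) + exp(2*I*pi/3)) + (2 + 2*exp(-2*I*pi/3) + 3*exp(2*I*pi/3)) + (3) + (2 + 3*exp(-2*I*pi/3) + 2*exp(2*I*pi/3)) + (exp(-2*I*pi/3) + exp(I*pi/3) - 3*exp(-I*pi/3))] = 6/6 = 1
(Exp terms are combined using exp(i*s)*conj(exp(i*t)) = exp(i*(s-t)), and sums of them are collapsed using the identity that for every m > 1 the m distinct m-th roots of unity sum to 0, e.g. 1 + exp(2*I*pi/3) + exp(-2*I*pi/3) = 0.)
Dimension check: dim(rho) = sum (mult * dim) = 0*1 + 1*1 + 1*1 + 3*1 + 1*1 + 1*1 = 7 = chi_rho(e) = 7.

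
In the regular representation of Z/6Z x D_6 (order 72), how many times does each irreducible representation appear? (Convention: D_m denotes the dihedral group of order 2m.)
Each irreducible V_i of dimension d_i appears with multiplicity d_i, i.e. rho_reg = (direct sum over all irreducibles V_i) d_i V_i. The irreducible dimensions for Z/6Z x D_6 are 1, 1, 1, 1, 1, 1, 1, 1, 1, 1, 1, 1, 1, 1, 1, 1, 1, 1, 1, 1, 1, 1, 1, 1, 2, 2, 2, 2, 2, 2, 2, 2, 2, 2, 2, 2: 24 irreducibles of dimension 1, each with multiplicity 1; 12 irreducibles of dimension 2, each with multiplicity 2. Total dimension 24*1*1 + 12*2*2 = 72 = |G|.

Reasoning: General theorem: in the regular representation of a finite group G, each irreducible appears with multiplicity equal to its dimension. Check: dim(rho_reg) = sum d_i^2 = 1 + 1 + 1 + 1 + 1 + 1 + 1 + 1 + 1 + 1 + 1 + 1 + 1 + 1 + 1 + 1 + 1 + 1 + 1 + 1 + 1 + 1 + 1 + 1 + 4 + 4 + 4 + 4 + 4 + 4 + 4 + 4 + 4 + 4 + 4 + 4 = 72 = |G|.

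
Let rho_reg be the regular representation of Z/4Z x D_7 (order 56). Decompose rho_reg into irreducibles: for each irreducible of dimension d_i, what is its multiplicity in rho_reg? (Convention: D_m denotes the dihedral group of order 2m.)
Each irreducible V_i of dimension d_i appears with multiplicity d_i, i.e. rho_reg = (direct sum over all irreducibles V_i) d_i V_i. The irreducible dimensions for Z/4Z x D_7 are 1, 1, 1, 1, 1, 1, 1, 1, 2, 2, 2, 2, 2, 2, 2, 2, 2, 2, 2, 2: 8 irreducibles of dimension 1, each with multiplicity 1; 12 irreducibles of dimension 2, each with multiplicity 2. Total dimension 8*1*1 + 12*2*2 = 56 = |G|.

Argument: General theorem: in the regular representation of a finite group G, each irreducible appears with multiplicity equal to its dimension. Check: dim(rho_reg) = sum d_i^2 = 1 + 1 + 1 + 1 + 1 + 1 + 1 + 1 + 4 + 4 + 4 + 4 + 4 + 4 + 4 + 4 + 4 + 4 + 4 + 4 = 56 = |G|.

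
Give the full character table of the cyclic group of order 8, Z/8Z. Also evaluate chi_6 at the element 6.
Character table of Z/8Z (irreps indexed chi_0,...,chi_7 with chi_k(m) = zeta_8^(k*m), zeta_8 = exp(2*pi*i/8)):
  irrep \ class  {0} (size 1)  {1} (size 1)    {2} (size 1)  {3} (size 1)    {4} (size 1)  {5} (size 1)    {6} (size 1)  {7} (size 1)  
  chi_0          1             1               1             1               1             1               1             1             
  chi_1          1             exp(I*pi/4)     I             exp(3*I*pi/4)   -1            exp(-3*I*pi/4)  -I            exp(-I*pi/4)  
  chi_2          1             I               -1            -I              1             I               -1            -I            
  chi_3          1             exp(3*I*pi/4)   -I            exp(I*pi/4)     -1            exp(-I*pi/4)    I             exp(-3*I*pi/4)
  chi_4          1             -1              1             -1              1             -1              1             -1            
  chi_5          1             exp(-3*I*pi/4)  I             exp(-I*pi/4)    -1            exp(I*pi/4)     -I            exp(3*I*pi/4) 
  chi_6          1             -I              -1            I               1             -I              -1            I             
  chi_7          1             exp(-I*pi/4)    -I            exp(-3*I*pi/4)  -1            exp(3*I*pi/4)   I             exp(I*pi/4)   

Spot check: chi_6(6) = zeta_8^(6*6) = zeta_8^36 = -1.

Reasoning: Z/8Z is abelian, so all 8 irreducible complex representations are 1-dimensional. They are given by chi_k(m) = zeta_8^(k*m) for k = 0,...,7. Row orthogonality: sum_m chi_k(m) conj(chi_l(m)) = 8 * [k = l].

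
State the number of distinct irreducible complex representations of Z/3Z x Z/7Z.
21

Justification: The number of irreducible complex representations of a finite group equals its number of conjugacy classes. Z/3Z x Z/7Z is abelian of order 21, so every element is its own conjugacy class: 21 classes, so Z/3Z x Z/7Z (order 21) has exactly 21 irreducible complex representations.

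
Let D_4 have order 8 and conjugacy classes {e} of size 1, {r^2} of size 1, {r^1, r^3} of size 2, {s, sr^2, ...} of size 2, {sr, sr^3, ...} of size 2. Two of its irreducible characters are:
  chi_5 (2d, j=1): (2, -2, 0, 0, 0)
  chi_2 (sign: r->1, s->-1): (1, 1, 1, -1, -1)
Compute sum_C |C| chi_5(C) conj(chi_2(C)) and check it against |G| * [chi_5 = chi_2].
Sum = 0; so <chi_5, chi_2> = 0 (distinct irreducibles are orthogonal).

Explanation: Compute term by term over conjugacy classes (|C| * chi_5(C) * conj(chi_2(C))):
  1*(2)*conj(1) + 1*(-2)*conj(1) + 2*(0)*conj(1) + 2*(0)*conj(-1) + 2*(0)*conj(-1)
  = (2) + (-2) + (0) + (0) + (0)
  = 0.
Dividing by |G| = 8 gives 0/8 = 0, matching the row-orthogonality relation <chi_5, chi_2> = [chi_5 = chi_2].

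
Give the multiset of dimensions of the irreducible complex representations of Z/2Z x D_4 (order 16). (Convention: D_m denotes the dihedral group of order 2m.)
Dimensions: 1, 1, 1, 1, 1, 1, 1, 1, 2, 2

Working: There are 10 irreducibles (= number of conjugacy classes). Their dimensions d_i satisfy sum d_i^2 = |G| = 16: 1 + 1 + 1 + 1 + 1 + 1 + 1 + 1 + 4 + 4 = 16. (For the product with Z/2Z: each of the 2 1-dim characters of Z/2Z tensors with each irrep of D_4, giving 2 copies of each D_4-dimension.)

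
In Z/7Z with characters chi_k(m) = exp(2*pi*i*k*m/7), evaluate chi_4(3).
chi_4(3) = zeta_7^12 = exp(-4*I*pi/7)

chi_4(3) = zeta_7^(4*3) = zeta_7^12. Since zeta_7^7 = 1, this equals zeta_7^5 = exp(2*pi*i*5/7) = exp(-4*I*pi/7).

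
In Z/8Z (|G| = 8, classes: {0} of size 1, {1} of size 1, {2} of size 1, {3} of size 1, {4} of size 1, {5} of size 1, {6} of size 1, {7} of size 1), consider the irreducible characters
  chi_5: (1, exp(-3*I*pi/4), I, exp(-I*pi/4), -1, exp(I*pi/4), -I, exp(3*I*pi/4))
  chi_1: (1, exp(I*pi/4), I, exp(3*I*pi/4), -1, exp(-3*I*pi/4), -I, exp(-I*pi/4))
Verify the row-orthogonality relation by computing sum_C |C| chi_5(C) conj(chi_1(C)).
Sum = 0; so <chi_5, chi_1> = 0 (distinct irreducibles are orthogonal).

Working: Compute term by term over conjugacy classes (|C| * chi_5(C) * conj(chi_1(C))):
  1*(1)*conj(1) + 1*(exp(-3*I*pi/4))*conj(exp(I*pi/4)) + 1*(I)*conj(I) + 1*(exp(-I*pi/4))*conj(exp(3*I*pi/4)) + 1*(-1)*conj(-1) + 1*(exp(I*pi/4))*conj(exp(-3*I*pi/4)) + 1*(-I)*conj(-I) + 1*(exp(3*I*pi/4))*conj(exp(-I*pi/4))
  = (1) + (-1) + (1) + (-1) + (1) + (-1) + (1) + (-1)
  = 0.
(Exp terms are combined using exp(i*s)*conj(exp(i*t)) = exp(i*(s-t)), and sums of them are collapsed using the identity that for every m > 1 the m distinct m-th roots of unity sum to 0, e.g. 1 + exp(2*I*pi/3) + exp(-2*I*pi/3) = 0.)
Dividing by |G| = 8 gives 0/8 = 0, matching the row-orthogonality relation <chi_5, chi_1> = [chi_5 = chi_1].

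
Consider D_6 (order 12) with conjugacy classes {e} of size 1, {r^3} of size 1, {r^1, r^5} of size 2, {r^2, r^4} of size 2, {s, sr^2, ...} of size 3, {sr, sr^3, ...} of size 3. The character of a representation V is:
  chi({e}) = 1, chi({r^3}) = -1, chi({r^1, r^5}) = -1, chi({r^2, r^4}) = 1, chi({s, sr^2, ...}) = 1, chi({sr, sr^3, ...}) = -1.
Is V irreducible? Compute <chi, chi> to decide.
Irreducible: <chi, chi> = 1.

Reasoning: <chi, chi> = (1/|G|) sum_C |C| * |chi(C)|^2 = (1/12)[1*|1|^2 + 1*|-1|^2 + 2*|-1|^2 + 2*|1|^2 + 3*|1|^2 + 3*|-1|^2]
  = (1/12)[(1) + (1) + (2) + (2) + (3) + (3)] = 12/12 = 1.
A character is irreducible iff <chi, chi> = 1, so this representation is irreducible.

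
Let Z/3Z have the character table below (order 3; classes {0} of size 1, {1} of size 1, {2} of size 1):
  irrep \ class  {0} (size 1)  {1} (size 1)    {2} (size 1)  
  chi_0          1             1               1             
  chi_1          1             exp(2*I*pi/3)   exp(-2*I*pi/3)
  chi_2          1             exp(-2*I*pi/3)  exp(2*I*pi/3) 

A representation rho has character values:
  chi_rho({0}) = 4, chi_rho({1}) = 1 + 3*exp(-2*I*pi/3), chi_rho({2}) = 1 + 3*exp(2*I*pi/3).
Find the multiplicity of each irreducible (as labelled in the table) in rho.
Multiplicities: chi_0: 1, chi_1: 0, chi_2: 3.

Use <chi_rho, chi> = (1/|G|) sum_C |C| * chi_rho(C) * conj(chi(C)) with |G| = 3 for each irreducible chi in the table:
  <chi_rho, chi_0> = (1/3)[1*(4)*conj(1) + 1*(1 + 3*exp(-2*I*pi/3))*conj(1) + 1*(1 + 3*exp(2*I*pi/3))*conj(1)]
      = (1/3)[(4) + (1 + 3*exp(-2*I*pi/3)) + (1 + 3*exp(2*I*pi/3))] = 3/3 = 1
  <chi_rho, chi_1> = (1/3)[1*(4)*conj(1) + 1*(1 + 3*exp(-2*I*pi/3))*conj(exp(2*I*pi/3)) + 1*(1 + 3*exp(2*I*pi/3))*conj(exp(-2*I*pi/3))]
      = (1/3)[(4) + (exp(-2*I*pi/3) + 3*exp(2*I*pi/3)) + (3*exp(-2*I*pi/3) + exp(2*I*pi/3))] = 0/3 = 0
  <chi_rho, chi_2> = (1/3)[1*(4)*conj(1) + 1*(1 + 3*exp(-2*I*pi/3))*conj(exp(-2*I*pi/3)) + 1*(1 + 3*exp(2*I*pi/3))*conj(exp(2*I*pi/3))]
      = (1/3)[(4) + (3 + exp(2*I*pi/3)) + (3 + exp(-2*I*pi/3))] = 9/3 = 3
(Exp terms are combined using exp(i*s)*conj(exp(i*t)) = exp(i*(s-t)), and sums of them are collapsed using the identity that for every m > 1 the m distinct m-th roots of unity sum to 0, e.g. 1 + exp(2*I*pi/3) + exp(-2*I*pi/3) = 0.)
Dimension check: dim(rho) = sum (mult * dim) = 1*1 + 0*1 + 3*1 = 4 = chi_rho(e) = 4.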